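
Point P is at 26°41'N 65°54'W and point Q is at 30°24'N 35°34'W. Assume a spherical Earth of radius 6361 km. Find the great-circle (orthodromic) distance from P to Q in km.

Haversine: a = sin²(Δφ/2)+cos φ₁ cos φ₂ sin²(Δλ/2) = 0.05380;  σ = 2·atan2(√a,√(1−a))
σ = 26.824° → d = Rσ = 6361·0.46817 = 2978 km

2978 km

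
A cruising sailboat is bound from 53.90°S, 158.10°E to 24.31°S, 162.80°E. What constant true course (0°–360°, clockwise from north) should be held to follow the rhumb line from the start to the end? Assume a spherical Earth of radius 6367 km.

6.8°

Δψ = ln[tan(π/4+φ₂/2)/tan(π/4+φ₁/2)] = +0.6836
Δλ = +0.0820 rad (taken the short way round)
course = atan2(Δλ, Δψ) = 6.84°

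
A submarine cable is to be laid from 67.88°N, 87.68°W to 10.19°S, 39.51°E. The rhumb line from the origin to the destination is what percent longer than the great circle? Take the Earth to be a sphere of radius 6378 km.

9.5%

Great circle: σ = 1.9692 rad → d_gc = Rσ = 12559.3 km
Rhumb: Δφ = -1.3626, Δλ = +2.2199, Δψ = -1.8112, q = Δφ/Δψ = 0.7523 → d_rh = R√(Δφ²+q²Δλ²) = 13747.2 km
Excess = (13747.2 − 12559.3) / 12559.3 = 1187.9 / 12559.3 = 9.46% ≈ 9.5%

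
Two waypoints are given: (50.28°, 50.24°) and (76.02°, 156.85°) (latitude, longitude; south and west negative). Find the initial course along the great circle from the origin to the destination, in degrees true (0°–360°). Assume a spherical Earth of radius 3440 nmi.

N = sin Δλ·cos φ₂ = +0.2315;  D = cos φ₁ sin φ₂ − sin φ₁ cos φ₂ cos Δλ = +0.6732
initial course = atan2(N, D) = 18.98°

19.0°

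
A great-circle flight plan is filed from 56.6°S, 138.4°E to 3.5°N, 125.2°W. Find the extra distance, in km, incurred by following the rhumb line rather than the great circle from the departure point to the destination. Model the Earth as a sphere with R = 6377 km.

397 km

Great circle: cos σ = sin φ₁ sin φ₂ + cos φ₁ cos φ₂ cos Δλ,  σ = 1.6832 rad → d_gc = 10734.06 km
Rhumb line: Δψ = +1.2650, q = Δφ/Δψ = 0.8292, d_rh = R√(Δφ²+q²Δλ²) = 11130.61 km
Excess = 11130.61 − 10734.06 = 396.55 ≈ 397 km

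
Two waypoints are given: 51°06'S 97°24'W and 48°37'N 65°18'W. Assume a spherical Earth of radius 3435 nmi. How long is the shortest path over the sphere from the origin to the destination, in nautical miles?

6201 nmi

cos σ = sin φ₁ sin φ₂ + cos φ₁ cos φ₂ cos Δλ
      = sin(-51.10°)sin(48.62°) + cos(-51.10°)cos(48.62°)cos(32.10°) = -0.2322
σ = 103.429° → d = Rσ = 3435·1.80518 = 6201 nmi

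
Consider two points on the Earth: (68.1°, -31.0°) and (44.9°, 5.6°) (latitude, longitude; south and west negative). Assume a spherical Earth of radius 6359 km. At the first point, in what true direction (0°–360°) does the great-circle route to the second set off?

θ = atan2( sin Δλ·cos φ₂ ,  cos φ₁ sin φ₂ − sin φ₁ cos φ₂ cos Δλ )
  = atan2(+0.4223, -0.2643) = 122.04°

122.0°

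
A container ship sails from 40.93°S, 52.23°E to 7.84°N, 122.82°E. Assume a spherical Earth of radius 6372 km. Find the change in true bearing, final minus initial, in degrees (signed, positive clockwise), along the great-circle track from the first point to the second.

-25.0°

At departure: θ₁ = atan2(sin Δλ cos φ₂, cos φ₁ sin φ₂ − sin φ₁ cos φ₂ cos Δλ) = 71.16°
At arrival: θ₂ = atan2(sin Δλ cos φ₁, −cos φ₂ sin φ₁ + sin φ₂ cos φ₁ cos Δλ) = 46.20°
Δθ = θ₂ − θ₁ = -25.0°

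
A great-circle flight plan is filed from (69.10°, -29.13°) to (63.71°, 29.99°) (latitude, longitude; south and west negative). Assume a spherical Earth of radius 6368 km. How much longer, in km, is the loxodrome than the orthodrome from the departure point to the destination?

Great circle: cos σ = sin φ₁ sin φ₂ + cos φ₁ cos φ₂ cos Δλ,  σ = 0.4061 rad → d_gc = 2586.05 km
Rhumb line: Δψ = -0.2360, q = Δφ/Δψ = 0.3986, d_rh = R√(Δφ²+q²Δλ²) = 2686.53 km
Excess = 2686.53 − 2586.05 = 100.48 ≈ 100 km

100 km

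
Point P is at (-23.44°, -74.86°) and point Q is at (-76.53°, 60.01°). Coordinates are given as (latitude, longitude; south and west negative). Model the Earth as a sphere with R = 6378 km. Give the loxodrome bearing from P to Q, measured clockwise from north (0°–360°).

Δψ = ln[tan(π/4+φ₂/2)/tan(π/4+φ₁/2)] = -1.7153
Δλ = +2.3539 rad (taken the short way round)
course = atan2(Δλ, Δψ) = 126.08°

126.1°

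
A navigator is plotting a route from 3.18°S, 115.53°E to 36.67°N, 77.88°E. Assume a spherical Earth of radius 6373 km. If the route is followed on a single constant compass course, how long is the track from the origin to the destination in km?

Δψ = ln[tan(π/4+φ₂/2)/tan(π/4+φ₁/2)] = +0.7443;  Δφ = +0.6955 rad,  Δλ = -0.6571 rad
q = Δφ/Δψ = 0.9344
d = R·√(Δφ² + q²Δλ²) = 6373·0.92778 = 5913 km

5913 km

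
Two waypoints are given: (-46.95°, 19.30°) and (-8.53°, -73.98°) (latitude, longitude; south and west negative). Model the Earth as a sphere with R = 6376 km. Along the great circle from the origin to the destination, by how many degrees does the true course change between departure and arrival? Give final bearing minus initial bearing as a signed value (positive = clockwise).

+55.1°

Initial bearing θ₁ = atan2(sin Δλ cos φ₂, cos φ₁ sin φ₂ − sin φ₁ cos φ₂ cos Δλ) = 261.78°
Final bearing θ₂ = (initial bearing from the destination back to the start) + 180° = 316.91°
Δθ = θ₂ − θ₁ = +55.1°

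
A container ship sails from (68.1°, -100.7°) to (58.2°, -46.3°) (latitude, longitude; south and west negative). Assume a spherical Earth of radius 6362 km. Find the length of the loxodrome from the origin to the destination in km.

2913 km

Rhumb course C = atan2(Δλ, Δψ) with Δψ = ln[tan(π/4+φ₂/2)/tan(π/4+φ₁/2)] = -0.3868, Δλ = +0.9495 → C = 112.17°
d = R·|Δφ| / |cos C| = 6362·0.17279 / 0.37732 = 2913 km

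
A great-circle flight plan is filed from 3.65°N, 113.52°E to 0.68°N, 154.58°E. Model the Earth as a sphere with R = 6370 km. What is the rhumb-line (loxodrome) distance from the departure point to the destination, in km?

Rhumb course C = atan2(Δλ, Δψ) with Δψ = ln[tan(π/4+φ₂/2)/tan(π/4+φ₁/2)] = -0.0519, Δλ = +0.7166 → C = 94.14°
d = R·|Δφ| / |cos C| = 6370·0.05184 / 0.07220 = 4573 km

4573 km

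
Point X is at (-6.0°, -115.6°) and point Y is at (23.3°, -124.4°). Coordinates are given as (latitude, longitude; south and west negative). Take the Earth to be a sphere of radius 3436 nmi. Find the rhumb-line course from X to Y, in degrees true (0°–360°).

Meridional parts: M(φ₁)=-0.1049, M(φ₂)=+0.4184 → ΔM = +0.5233;  Δλ = -0.1536 rad
tan C = Δλ / ΔM = -0.2935 → C = 343.64°

343.6°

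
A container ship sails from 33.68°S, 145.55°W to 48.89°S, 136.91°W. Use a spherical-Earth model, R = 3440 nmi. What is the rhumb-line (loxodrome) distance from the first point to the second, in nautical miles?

992 nmi

Δψ = ln[tan(π/4+φ₂/2)/tan(π/4+φ₁/2)] = -0.3560;  Δφ = -0.2655 rad,  Δλ = +0.1508 rad
q = Δφ/Δψ = 0.7458
d = R·√(Δφ² + q²Δλ²) = 3440·0.28830 = 992 nmi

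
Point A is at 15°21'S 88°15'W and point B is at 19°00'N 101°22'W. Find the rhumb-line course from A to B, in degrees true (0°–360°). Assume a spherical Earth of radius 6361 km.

339.4°

Δψ = ln[tan(π/4+φ₂/2)/tan(π/4+φ₁/2)] = +0.6090
Δλ = -0.2289 rad (taken the short way round)
course = atan2(Δλ, Δψ) = 339.40°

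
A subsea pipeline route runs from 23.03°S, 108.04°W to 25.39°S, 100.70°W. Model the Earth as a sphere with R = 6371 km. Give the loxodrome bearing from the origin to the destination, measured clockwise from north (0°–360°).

Δψ = ln[tan(π/4+φ₂/2)/tan(π/4+φ₁/2)] = -0.0452
Δλ = +0.1281 rad (taken the short way round)
course = atan2(Δλ, Δψ) = 109.42°

109.4°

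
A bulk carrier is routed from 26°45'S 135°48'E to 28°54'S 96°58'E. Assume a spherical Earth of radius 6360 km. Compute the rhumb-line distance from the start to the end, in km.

Rhumb course C = atan2(Δλ, Δψ) with Δψ = ln[tan(π/4+φ₂/2)/tan(π/4+φ₁/2)] = -0.0424, Δλ = -0.6778 → C = 266.42°
d = R·|Δφ| / |cos C| = 6360·0.03752 / 0.06249 = 3819 km

3819 km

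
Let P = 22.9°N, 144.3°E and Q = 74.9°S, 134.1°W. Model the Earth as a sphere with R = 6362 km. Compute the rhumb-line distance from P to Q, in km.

12585 km

Rhumb course C = atan2(Δλ, Δψ) with Δψ = ln[tan(π/4+φ₂/2)/tan(π/4+φ₁/2)] = -2.4316, Δλ = +1.4242 → C = 149.64°
d = R·|Δφ| / |cos C| = 6362·1.70693 / 0.86289 = 12585 km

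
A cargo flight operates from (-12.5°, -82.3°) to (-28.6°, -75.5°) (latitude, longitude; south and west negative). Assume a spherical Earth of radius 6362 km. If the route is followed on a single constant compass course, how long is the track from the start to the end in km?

1921 km

Δψ = ln[tan(π/4+φ₂/2)/tan(π/4+φ₁/2)] = -0.3014;  Δφ = -0.2810 rad,  Δλ = +0.1187 rad
q = Δφ/Δψ = 0.9324
d = R·√(Δφ² + q²Δλ²) = 6362·0.30200 = 1921 km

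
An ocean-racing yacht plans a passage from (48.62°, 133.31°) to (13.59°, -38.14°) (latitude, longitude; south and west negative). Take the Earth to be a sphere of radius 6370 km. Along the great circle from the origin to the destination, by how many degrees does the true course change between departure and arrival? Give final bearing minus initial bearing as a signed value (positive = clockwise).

Initial bearing θ₁ = atan2(sin Δλ cos φ₂, cos φ₁ sin φ₂ − sin φ₁ cos φ₂ cos Δλ) = 350.64°
Final bearing θ₂ = (initial bearing from the destination back to the start) + 180° = 186.35°
Δθ = θ₂ − θ₁ = -164.3°

-164.3°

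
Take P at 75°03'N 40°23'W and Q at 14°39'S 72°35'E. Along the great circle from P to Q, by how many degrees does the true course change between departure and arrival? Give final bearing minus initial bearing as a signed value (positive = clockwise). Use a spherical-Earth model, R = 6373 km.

+93.9°

Initial bearing θ₁ = atan2(sin Δλ cos φ₂, cos φ₁ sin φ₂ − sin φ₁ cos φ₂ cos Δλ) = 71.42°
Final bearing θ₂ = (initial bearing from the destination back to the start) + 180° = 165.36°
Δθ = θ₂ − θ₁ = +93.9°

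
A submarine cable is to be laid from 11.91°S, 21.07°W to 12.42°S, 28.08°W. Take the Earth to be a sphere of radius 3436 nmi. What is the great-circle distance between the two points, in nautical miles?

cos σ = sin φ₁ sin φ₂ + cos φ₁ cos φ₂ cos Δλ
      = sin(-11.91°)sin(-12.42°) + cos(-11.91°)cos(-12.42°)cos(-7.01°) = 0.9928
σ = 6.871° → d = Rσ = 3436·0.11993 = 412 nmi

412 nmi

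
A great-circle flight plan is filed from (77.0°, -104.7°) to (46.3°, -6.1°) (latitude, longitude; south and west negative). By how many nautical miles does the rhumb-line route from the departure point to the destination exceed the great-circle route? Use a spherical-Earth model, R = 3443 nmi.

297 nmi

Great circle: cos σ = sin φ₁ sin φ₂ + cos φ₁ cos φ₂ cos Δλ,  σ = 0.8214 rad → d_gc = 2828.08 nmi
Rhumb line: Δψ = -1.2583, q = Δφ/Δψ = 0.4258, d_rh = R√(Δφ²+q²Δλ²) = 3125.56 nmi
Excess = 3125.56 − 2828.08 = 297.48 ≈ 297 nmi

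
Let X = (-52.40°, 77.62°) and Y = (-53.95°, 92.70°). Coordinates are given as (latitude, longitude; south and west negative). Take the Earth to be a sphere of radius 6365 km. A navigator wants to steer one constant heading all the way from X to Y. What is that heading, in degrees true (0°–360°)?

Δψ = ln[tan(π/4+φ₂/2)/tan(π/4+φ₁/2)] = -0.0451
Δλ = +0.2632 rad (taken the short way round)
course = atan2(Δλ, Δψ) = 99.73°

99.7°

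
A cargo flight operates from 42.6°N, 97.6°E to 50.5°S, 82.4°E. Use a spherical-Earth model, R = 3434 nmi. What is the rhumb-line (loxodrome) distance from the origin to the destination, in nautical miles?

5637 nmi

Rhumb course C = atan2(Δλ, Δψ) with Δψ = ln[tan(π/4+φ₂/2)/tan(π/4+φ₁/2)] = -1.8477, Δλ = -0.2653 → C = 188.17°
d = R·|Δφ| / |cos C| = 3434·1.62490 / 0.98985 = 5637 nmi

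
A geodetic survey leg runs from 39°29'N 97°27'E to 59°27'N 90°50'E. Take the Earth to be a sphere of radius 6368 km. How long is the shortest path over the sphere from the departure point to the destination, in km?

2267 km

Haversine: a = sin²(Δφ/2)+cos φ₁ cos φ₂ sin²(Δλ/2) = 0.03136;  σ = 2·atan2(√a,√(1−a))
σ = 20.401° → d = Rσ = 6368·0.35606 = 2267 km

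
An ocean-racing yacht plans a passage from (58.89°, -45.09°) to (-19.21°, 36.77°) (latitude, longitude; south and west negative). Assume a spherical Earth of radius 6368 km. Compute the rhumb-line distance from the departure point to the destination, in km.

Rhumb course C = atan2(Δλ, Δψ) with Δψ = ln[tan(π/4+φ₂/2)/tan(π/4+φ₁/2)] = -1.6206, Δλ = +1.4287 → C = 138.60°
d = R·|Δφ| / |cos C| = 6368·1.36310 / 0.75011 = 11572 km

11572 km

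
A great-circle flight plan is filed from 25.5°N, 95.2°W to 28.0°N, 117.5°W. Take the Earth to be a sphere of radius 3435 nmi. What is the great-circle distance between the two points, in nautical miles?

1202 nmi

cos σ = sin φ₁ sin φ₂ + cos φ₁ cos φ₂ cos Δλ
      = sin(25.50°)sin(28.00°) + cos(25.50°)cos(28.00°)cos(-22.30°) = 0.9394
σ = 20.041° → d = Rσ = 3435·0.34979 = 1202 nmi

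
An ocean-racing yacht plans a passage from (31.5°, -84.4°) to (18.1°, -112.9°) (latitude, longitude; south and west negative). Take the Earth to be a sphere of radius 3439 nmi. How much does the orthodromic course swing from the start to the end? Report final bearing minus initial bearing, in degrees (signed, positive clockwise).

Initial bearing θ₁ = atan2(sin Δλ cos φ₂, cos φ₁ sin φ₂ − sin φ₁ cos φ₂ cos Δλ) = 249.28°
Final bearing θ₂ = (initial bearing from the destination back to the start) + 180° = 237.04°
Δθ = θ₂ − θ₁ = -12.2°

-12.2°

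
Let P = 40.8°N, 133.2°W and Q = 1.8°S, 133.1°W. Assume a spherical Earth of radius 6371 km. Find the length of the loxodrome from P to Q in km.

4737 km

Rhumb course C = atan2(Δλ, Δψ) with Δψ = ln[tan(π/4+φ₂/2)/tan(π/4+φ₁/2)] = -0.8127, Δλ = +0.0017 → C = 179.88°
d = R·|Δφ| / |cos C| = 6371·0.74351 / 1.00000 = 4737 km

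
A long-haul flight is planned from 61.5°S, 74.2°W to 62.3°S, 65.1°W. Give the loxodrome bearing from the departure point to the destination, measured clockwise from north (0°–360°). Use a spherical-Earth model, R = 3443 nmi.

Δψ = ln[tan(π/4+φ₂/2)/tan(π/4+φ₁/2)] = -0.0296
Δλ = +0.1588 rad (taken the short way round)
course = atan2(Δλ, Δψ) = 100.57°

100.6°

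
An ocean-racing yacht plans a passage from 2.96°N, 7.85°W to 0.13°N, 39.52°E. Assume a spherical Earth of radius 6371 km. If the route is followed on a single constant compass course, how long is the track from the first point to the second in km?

5274 km

Δψ = ln[tan(π/4+φ₂/2)/tan(π/4+φ₁/2)] = -0.0494;  Δφ = -0.0494 rad,  Δλ = +0.8268 rad
q = Δφ/Δψ = 0.9995
d = R·√(Δφ² + q²Δλ²) = 6371·0.82785 = 5274 km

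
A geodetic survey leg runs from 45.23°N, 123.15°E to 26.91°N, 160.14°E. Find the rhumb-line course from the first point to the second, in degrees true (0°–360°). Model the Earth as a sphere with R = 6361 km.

121.7°

Meridional parts: M(φ₁)=+0.8871, M(φ₂)=+0.4880 → ΔM = -0.3991;  Δλ = +0.6456 rad
tan C = Δλ / ΔM = -1.6176 → C = 121.72°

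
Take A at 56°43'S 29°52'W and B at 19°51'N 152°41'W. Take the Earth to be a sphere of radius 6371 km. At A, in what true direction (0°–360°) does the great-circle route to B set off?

253.1°

θ = atan2( sin Δλ·cos φ₂ ,  cos φ₁ sin φ₂ − sin φ₁ cos φ₂ cos Δλ )
  = atan2(-0.7905, -0.2398) = 253.12°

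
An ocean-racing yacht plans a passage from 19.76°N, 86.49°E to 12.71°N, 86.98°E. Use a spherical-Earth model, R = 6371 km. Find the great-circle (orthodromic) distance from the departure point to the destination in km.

Haversine: a = sin²(Δφ/2)+cos φ₁ cos φ₂ sin²(Δλ/2) = 0.00380;  σ = 2·atan2(√a,√(1−a))
σ = 7.066° → d = Rσ = 6371·0.12332 = 786 km

786 km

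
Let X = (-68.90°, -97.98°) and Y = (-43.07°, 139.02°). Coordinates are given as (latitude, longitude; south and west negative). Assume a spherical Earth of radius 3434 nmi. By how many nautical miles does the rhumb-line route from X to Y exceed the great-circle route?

Great circle: cos σ = sin φ₁ sin φ₂ + cos φ₁ cos φ₂ cos Δλ,  σ = 1.0543 rad → d_gc = 3620.3 nmi
Rhumb line: Δψ = +0.8462, q = Δφ/Δψ = 0.5328, d_rh = R√(Δφ²+q²Δλ²) = 4221.6 nmi
Excess = 4221.6 − 3620.3 = 601.3 ≈ 601 nmi

601 nmi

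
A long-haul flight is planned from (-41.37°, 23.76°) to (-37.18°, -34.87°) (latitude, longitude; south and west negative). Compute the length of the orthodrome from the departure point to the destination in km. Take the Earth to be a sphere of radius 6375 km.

4975 km

Haversine: a = sin²(Δφ/2)+cos φ₁ cos φ₂ sin²(Δλ/2) = 0.14467;  σ = 2·atan2(√a,√(1−a))
σ = 44.711° → d = Rσ = 6375·0.78036 = 4975 km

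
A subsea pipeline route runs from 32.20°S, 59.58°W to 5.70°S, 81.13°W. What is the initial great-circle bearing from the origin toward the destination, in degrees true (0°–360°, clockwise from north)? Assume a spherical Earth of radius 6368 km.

318.2°

θ = atan2( sin Δλ·cos φ₂ ,  cos φ₁ sin φ₂ − sin φ₁ cos φ₂ cos Δλ )
  = atan2(-0.3655, +0.4091) = 318.22°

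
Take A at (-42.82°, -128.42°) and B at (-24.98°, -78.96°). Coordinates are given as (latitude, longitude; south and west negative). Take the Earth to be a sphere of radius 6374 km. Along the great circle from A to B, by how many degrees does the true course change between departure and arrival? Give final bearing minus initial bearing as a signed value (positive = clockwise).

-29.2°

Initial bearing θ₁ = atan2(sin Δλ cos φ₂, cos φ₁ sin φ₂ − sin φ₁ cos φ₂ cos Δλ) = 82.50°
Final bearing θ₂ = (initial bearing from the destination back to the start) + 180° = 53.35°
Δθ = θ₂ − θ₁ = -29.2°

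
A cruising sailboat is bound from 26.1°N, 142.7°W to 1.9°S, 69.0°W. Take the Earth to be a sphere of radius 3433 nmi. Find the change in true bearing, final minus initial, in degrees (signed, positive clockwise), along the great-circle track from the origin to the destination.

At departure: θ₁ = atan2(sin Δλ cos φ₂, cos φ₁ sin φ₂ − sin φ₁ cos φ₂ cos Δλ) = 99.07°
At arrival: θ₂ = atan2(sin Δλ cos φ₁, −cos φ₂ sin φ₁ + sin φ₂ cos φ₁ cos Δλ) = 117.47°
Δθ = θ₂ − θ₁ = +18.4°

+18.4°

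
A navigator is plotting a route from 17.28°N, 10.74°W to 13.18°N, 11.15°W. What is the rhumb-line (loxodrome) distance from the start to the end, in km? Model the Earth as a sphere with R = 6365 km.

Δψ = ln[tan(π/4+φ₂/2)/tan(π/4+φ₁/2)] = -0.0742;  Δφ = -0.0716 rad,  Δλ = -0.0072 rad
q = Δφ/Δψ = 0.9646
d = R·√(Δφ² + q²Δλ²) = 6365·0.07189 = 458 km

458 km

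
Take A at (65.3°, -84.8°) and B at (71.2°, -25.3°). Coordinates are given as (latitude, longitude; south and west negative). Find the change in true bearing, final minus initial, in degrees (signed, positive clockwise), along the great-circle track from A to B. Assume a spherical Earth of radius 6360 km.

+56.0°

Initial bearing θ₁ = atan2(sin Δλ cos φ₂, cos φ₁ sin φ₂ − sin φ₁ cos φ₂ cos Δλ) = 48.35°
Final bearing θ₂ = (initial bearing from the destination back to the start) + 180° = 104.34°
Δθ = θ₂ − θ₁ = +56.0°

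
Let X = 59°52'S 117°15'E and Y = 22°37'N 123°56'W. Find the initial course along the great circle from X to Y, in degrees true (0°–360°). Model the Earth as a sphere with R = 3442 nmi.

N = sin Δλ·cos φ₂ = +0.8088;  D = cos φ₁ sin φ₂ − sin φ₁ cos φ₂ cos Δλ = -0.1918
initial course = atan2(N, D) = 103.34°

103.3°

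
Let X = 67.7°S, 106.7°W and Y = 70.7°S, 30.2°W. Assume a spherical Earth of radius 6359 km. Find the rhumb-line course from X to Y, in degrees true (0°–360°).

Meridional parts: M(φ₁)=-1.6241, M(φ₂)=-1.7718 → ΔM = -0.1477;  Δλ = +1.3352 rad
tan C = Δλ / ΔM = -9.0398 → C = 96.31°

96.3°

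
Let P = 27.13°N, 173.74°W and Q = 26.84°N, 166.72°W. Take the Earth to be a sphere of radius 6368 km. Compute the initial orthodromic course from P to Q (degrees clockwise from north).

91.1°

N = sin Δλ·cos φ₂ = +0.1090;  D = cos φ₁ sin φ₂ − sin φ₁ cos φ₂ cos Δλ = -0.0020
initial course = atan2(N, D) = 91.06°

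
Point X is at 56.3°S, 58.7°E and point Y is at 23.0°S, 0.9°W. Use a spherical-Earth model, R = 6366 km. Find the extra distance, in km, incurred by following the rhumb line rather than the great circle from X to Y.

Great circle: cos σ = sin φ₁ sin φ₂ + cos φ₁ cos φ₂ cos Δλ,  σ = 0.9477 rad → d_gc = 6033.3 km
Rhumb line: Δψ = +0.7818, q = Δφ/Δψ = 0.7434, d_rh = R√(Δφ²+q²Δλ²) = 6158.3 km
Excess = 6158.3 − 6033.3 = 125.0 ≈ 125 km

125 km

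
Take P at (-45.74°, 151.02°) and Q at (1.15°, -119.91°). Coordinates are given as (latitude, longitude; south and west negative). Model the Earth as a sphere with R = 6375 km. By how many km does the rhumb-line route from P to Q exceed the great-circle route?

Great circle: cos σ = sin φ₁ sin φ₂ + cos φ₁ cos φ₂ cos Δλ,  σ = 1.5738 rad → d_gc = 10033.3 km
Rhumb line: Δψ = +0.9198, q = Δφ/Δψ = 0.8897, d_rh = R√(Δφ²+q²Δλ²) = 10245.2 km
Excess = 10245.2 − 10033.3 = 211.9 ≈ 212 km

212 km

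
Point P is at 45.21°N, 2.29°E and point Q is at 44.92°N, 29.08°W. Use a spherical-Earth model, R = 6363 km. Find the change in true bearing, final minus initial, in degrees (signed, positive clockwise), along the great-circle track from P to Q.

At departure: θ₁ = atan2(sin Δλ cos φ₂, cos φ₁ sin φ₂ − sin φ₁ cos φ₂ cos Δλ) = 280.51°
At arrival: θ₂ = atan2(sin Δλ cos φ₁, −cos φ₂ sin φ₁ + sin φ₂ cos φ₁ cos Δλ) = 258.03°
Δθ = θ₂ − θ₁ = -22.5°

-22.5°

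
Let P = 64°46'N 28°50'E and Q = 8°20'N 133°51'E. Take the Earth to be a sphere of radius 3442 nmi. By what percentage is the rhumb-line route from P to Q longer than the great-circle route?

7.2%

Great circle: σ = 1.5490 rad → d_gc = Rσ = 5331.6 nmi
Rhumb: Δφ = -0.9849, Δλ = +1.8329, Δψ = -1.3509, q = Δφ/Δψ = 0.7291 → d_rh = R√(Δφ²+q²Δλ²) = 5714.1 nmi
Excess = (5714.1 − 5331.6) / 5331.6 = 382.5 / 5331.6 = 7.17% ≈ 7.2%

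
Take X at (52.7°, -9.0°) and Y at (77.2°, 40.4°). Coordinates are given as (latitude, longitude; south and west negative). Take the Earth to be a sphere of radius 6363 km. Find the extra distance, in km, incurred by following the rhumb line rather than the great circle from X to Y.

86 km

Great circle: cos σ = sin φ₁ sin φ₂ + cos φ₁ cos φ₂ cos Δλ,  σ = 0.5295 rad → d_gc = 3369.0 km
Rhumb line: Δψ = +1.1016, q = Δφ/Δψ = 0.3882, d_rh = R√(Δφ²+q²Δλ²) = 3455.1 km
Excess = 3455.1 − 3369.0 = 86.1 ≈ 86 km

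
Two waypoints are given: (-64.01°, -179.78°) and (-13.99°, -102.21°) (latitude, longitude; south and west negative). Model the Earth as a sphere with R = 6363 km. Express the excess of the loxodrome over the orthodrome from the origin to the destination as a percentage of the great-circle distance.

Great circle: σ = 1.2568 rad → d_gc = Rσ = 7997.2 km
Rhumb: Δφ = +0.8730, Δλ = +1.3539, Δψ = +1.2197, q = Δφ/Δψ = 0.7158 → d_rh = R√(Δφ²+q²Δλ²) = 8299.3 km
Excess = (8299.3 − 7997.2) / 7997.2 = 302.1 / 7997.2 = 3.78% ≈ 3.8%

3.8%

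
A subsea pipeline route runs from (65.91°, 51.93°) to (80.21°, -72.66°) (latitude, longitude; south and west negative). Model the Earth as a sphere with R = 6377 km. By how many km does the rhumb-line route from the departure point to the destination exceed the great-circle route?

699 km

Great circle: cos σ = sin φ₁ sin φ₂ + cos φ₁ cos φ₂ cos Δλ,  σ = 0.5351 rad → d_gc = 3412.4 km
Rhumb line: Δψ = +0.9129, q = Δφ/Δψ = 0.2734, d_rh = R√(Δφ²+q²Δλ²) = 4111.7 km
Excess = 4111.7 − 3412.4 = 699.3 ≈ 699 km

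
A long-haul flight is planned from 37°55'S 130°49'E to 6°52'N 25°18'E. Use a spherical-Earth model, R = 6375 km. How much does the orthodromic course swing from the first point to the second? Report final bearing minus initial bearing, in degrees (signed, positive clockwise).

+41.7°

At departure: θ₁ = atan2(sin Δλ cos φ₂, cos φ₁ sin φ₂ − sin φ₁ cos φ₂ cos Δλ) = 265.88°
At arrival: θ₂ = atan2(sin Δλ cos φ₁, −cos φ₂ sin φ₁ + sin φ₂ cos φ₁ cos Δλ) = 307.58°
Δθ = θ₂ − θ₁ = +41.7°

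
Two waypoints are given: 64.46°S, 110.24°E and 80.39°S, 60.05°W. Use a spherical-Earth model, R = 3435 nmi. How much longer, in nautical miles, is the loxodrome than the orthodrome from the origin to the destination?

Great circle: cos σ = sin φ₁ sin φ₂ + cos φ₁ cos φ₂ cos Δλ,  σ = 0.6117 rad → d_gc = 2101.2 nmi
Rhumb line: Δψ = -0.9918, q = Δφ/Δψ = 0.2803, d_rh = R√(Δφ²+q²Δλ²) = 3017.0 nmi
Excess = 3017.0 − 2101.2 = 915.8 ≈ 916 nmi

916 nmi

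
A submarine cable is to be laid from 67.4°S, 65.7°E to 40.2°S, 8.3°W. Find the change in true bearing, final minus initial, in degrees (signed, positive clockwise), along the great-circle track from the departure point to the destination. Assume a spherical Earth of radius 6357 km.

At departure: θ₁ = atan2(sin Δλ cos φ₂, cos φ₁ sin φ₂ − sin φ₁ cos φ₂ cos Δλ) = 265.82°
At arrival: θ₂ = atan2(sin Δλ cos φ₁, −cos φ₂ sin φ₁ + sin φ₂ cos φ₁ cos Δλ) = 329.88°
Δθ = θ₂ − θ₁ = +64.1°

+64.1°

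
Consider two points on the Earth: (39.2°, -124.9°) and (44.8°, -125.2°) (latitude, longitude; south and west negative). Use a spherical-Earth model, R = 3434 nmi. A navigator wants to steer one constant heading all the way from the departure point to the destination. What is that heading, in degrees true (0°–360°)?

357.7°

Δψ = ln[tan(π/4+φ₂/2)/tan(π/4+φ₁/2)] = +0.1317
Δλ = -0.0052 rad (taken the short way round)
course = atan2(Δλ, Δψ) = 357.72°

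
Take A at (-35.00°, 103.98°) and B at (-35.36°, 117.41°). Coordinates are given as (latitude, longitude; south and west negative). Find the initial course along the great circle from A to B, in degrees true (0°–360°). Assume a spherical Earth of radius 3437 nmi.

N = sin Δλ·cos φ₂ = +0.1894;  D = cos φ₁ sin φ₂ − sin φ₁ cos φ₂ cos Δλ = -0.0191
initial course = atan2(N, D) = 95.75°

95.8°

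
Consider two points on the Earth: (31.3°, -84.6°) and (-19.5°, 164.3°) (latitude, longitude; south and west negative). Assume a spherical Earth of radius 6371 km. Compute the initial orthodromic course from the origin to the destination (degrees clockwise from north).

262.9°

N = sin Δλ·cos φ₂ = -0.8794;  D = cos φ₁ sin φ₂ − sin φ₁ cos φ₂ cos Δλ = -0.1089
initial course = atan2(N, D) = 262.94°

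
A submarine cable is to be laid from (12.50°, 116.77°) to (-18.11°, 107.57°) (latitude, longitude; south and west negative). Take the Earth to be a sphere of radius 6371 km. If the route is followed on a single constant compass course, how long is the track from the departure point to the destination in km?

Δψ = ln[tan(π/4+φ₂/2)/tan(π/4+φ₁/2)] = -0.5414;  Δφ = -0.5342 rad,  Δλ = -0.1606 rad
q = Δφ/Δψ = 0.9868
d = R·√(Δφ² + q²Δλ²) = 6371·0.55725 = 3550 km

3550 km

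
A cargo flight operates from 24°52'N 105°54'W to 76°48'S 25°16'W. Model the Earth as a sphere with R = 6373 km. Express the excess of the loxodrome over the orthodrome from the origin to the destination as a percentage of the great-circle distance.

3.1%

Great circle: σ = 1.9559 rad → d_gc = Rσ = 12465.1 km
Rhumb: Δφ = -1.7744, Δλ = +1.4073, Δψ = -2.6050, q = Δφ/Δψ = 0.6812 → d_rh = R√(Δφ²+q²Δλ²) = 12853.0 km
Excess = (12853.0 − 12465.1) / 12465.1 = 387.9 / 12465.1 = 3.11% ≈ 3.1%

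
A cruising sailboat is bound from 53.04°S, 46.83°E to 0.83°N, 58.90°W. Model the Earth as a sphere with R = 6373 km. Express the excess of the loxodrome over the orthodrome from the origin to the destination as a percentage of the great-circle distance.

Great circle: σ = 1.7463 rad → d_gc = Rσ = 11128.9 km
Rhumb: Δφ = +0.9402, Δλ = -1.8453, Δψ = +1.1105, q = Δφ/Δψ = 0.8467 → d_rh = R√(Δφ²+q²Δλ²) = 11621.0 km
Excess = (11621.0 − 11128.9) / 11128.9 = 492.1 / 11128.9 = 4.42% ≈ 4.4%

4.4%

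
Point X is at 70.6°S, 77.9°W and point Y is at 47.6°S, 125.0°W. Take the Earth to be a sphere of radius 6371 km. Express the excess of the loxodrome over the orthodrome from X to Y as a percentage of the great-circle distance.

Great circle: σ = 0.5567 rad → d_gc = Rσ = 3546.9 km
Rhumb: Δφ = +0.4014, Δλ = -0.8221, Δψ = +0.8194, q = Δφ/Δψ = 0.4899 → d_rh = R√(Δφ²+q²Δλ²) = 3622.7 km
Excess = (3622.7 − 3546.9) / 3546.9 = 75.8 / 3546.9 = 2.14% ≈ 2.1%

2.1%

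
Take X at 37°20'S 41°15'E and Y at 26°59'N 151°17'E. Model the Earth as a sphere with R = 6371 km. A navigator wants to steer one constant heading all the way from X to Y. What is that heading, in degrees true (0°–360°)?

Δψ = ln[tan(π/4+φ₂/2)/tan(π/4+φ₁/2)] = +1.1927
Δλ = +1.9204 rad (taken the short way round)
course = atan2(Δλ, Δψ) = 58.16°

58.2°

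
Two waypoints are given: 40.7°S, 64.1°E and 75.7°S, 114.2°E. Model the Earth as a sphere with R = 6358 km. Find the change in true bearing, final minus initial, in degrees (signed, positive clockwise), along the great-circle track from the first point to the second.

Initial bearing θ₁ = atan2(sin Δλ cos φ₂, cos φ₁ sin φ₂ − sin φ₁ cos φ₂ cos Δλ) = 163.29°
Final bearing θ₂ = (initial bearing from the destination back to the start) + 180° = 118.07°
Δθ = θ₂ − θ₁ = -45.2°

-45.2°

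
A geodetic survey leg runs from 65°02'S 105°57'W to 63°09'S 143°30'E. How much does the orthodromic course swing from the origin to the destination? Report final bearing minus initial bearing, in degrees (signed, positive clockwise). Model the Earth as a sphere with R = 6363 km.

At departure: θ₁ = atan2(sin Δλ cos φ₂, cos φ₁ sin φ₂ − sin φ₁ cos φ₂ cos Δλ) = 219.10°
At arrival: θ₂ = atan2(sin Δλ cos φ₁, −cos φ₂ sin φ₁ + sin φ₂ cos φ₁ cos Δλ) = 323.88°
Δθ = θ₂ − θ₁ = +104.8°

+104.8°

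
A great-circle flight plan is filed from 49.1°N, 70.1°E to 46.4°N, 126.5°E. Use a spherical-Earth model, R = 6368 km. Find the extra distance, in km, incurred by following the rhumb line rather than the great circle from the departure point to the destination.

97 km

Great circle: cos σ = sin φ₁ sin φ₂ + cos φ₁ cos φ₂ cos Δλ,  σ = 0.6481 rad → d_gc = 4127.1 km
Rhumb line: Δψ = -0.0701, q = Δφ/Δψ = 0.6722, d_rh = R√(Δφ²+q²Δλ²) = 4224.0 km
Excess = 4224.0 − 4127.1 = 96.9 ≈ 97 km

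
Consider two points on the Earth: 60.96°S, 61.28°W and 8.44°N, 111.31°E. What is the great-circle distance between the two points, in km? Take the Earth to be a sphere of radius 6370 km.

14141 km

Haversine: a = sin²(Δφ/2)+cos φ₁ cos φ₂ sin²(Δλ/2) = 0.80224;  σ = 2·atan2(√a,√(1−a))
σ = 127.191° → d = Rσ = 6370·2.21990 = 14141 km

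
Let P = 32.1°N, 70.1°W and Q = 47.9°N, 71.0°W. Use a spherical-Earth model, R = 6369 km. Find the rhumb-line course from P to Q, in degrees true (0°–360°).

Δψ = ln[tan(π/4+φ₂/2)/tan(π/4+φ₁/2)] = +0.3628
Δλ = -0.0157 rad (taken the short way round)
course = atan2(Δλ, Δψ) = 357.52°

357.5°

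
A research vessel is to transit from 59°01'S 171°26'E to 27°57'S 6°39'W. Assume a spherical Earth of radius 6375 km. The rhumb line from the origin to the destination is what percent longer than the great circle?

38.1%

Great circle: σ = 1.6235 rad → d_gc = Rσ = 10349.7 km
Rhumb: Δφ = +0.5422, Δλ = -3.1081, Δψ = +0.7747, q = Δφ/Δψ = 0.6999 → d_rh = R√(Δφ²+q²Δλ²) = 14292.0 km
Excess = (14292.0 − 10349.7) / 10349.7 = 3942.3 / 10349.7 = 38.09% ≈ 38.1%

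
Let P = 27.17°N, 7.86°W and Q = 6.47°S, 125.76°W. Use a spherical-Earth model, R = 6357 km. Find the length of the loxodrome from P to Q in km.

Rhumb course C = atan2(Δλ, Δψ) with Δψ = ln[tan(π/4+φ₂/2)/tan(π/4+φ₁/2)] = -0.6062, Δλ = -2.0577 → C = 253.59°
d = R·|Δφ| / |cos C| = 6357·0.58713 / 0.28259 = 13208 km

13208 km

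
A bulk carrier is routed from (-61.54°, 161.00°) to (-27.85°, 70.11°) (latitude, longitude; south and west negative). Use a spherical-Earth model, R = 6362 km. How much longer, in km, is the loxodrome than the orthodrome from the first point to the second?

464 km

Great circle: cos σ = sin φ₁ sin φ₂ + cos φ₁ cos φ₂ cos Δλ,  σ = 1.1547 rad → d_gc = 7346.4 km
Rhumb line: Δψ = +0.8656, q = Δφ/Δψ = 0.6793, d_rh = R√(Δφ²+q²Δλ²) = 7810.0 km
Excess = 7810.0 − 7346.4 = 463.6 ≈ 464 km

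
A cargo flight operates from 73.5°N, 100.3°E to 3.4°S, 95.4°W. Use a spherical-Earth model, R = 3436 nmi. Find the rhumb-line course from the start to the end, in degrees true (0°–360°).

124.8°

Meridional parts: M(φ₁)=+1.9311, M(φ₂)=-0.0594 → ΔM = -1.9904;  Δλ = +2.8676 rad
tan C = Δλ / ΔM = -1.4407 → C = 124.77°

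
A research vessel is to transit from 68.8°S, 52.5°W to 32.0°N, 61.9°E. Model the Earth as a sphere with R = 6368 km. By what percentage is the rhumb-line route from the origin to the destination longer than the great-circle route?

4.7%

Great circle: σ = 2.2405 rad → d_gc = Rσ = 14267.4 km
Rhumb: Δφ = +1.7593, Δλ = +1.9967, Δψ = +2.2659, q = Δφ/Δψ = 0.7764 → d_rh = R√(Δφ²+q²Δλ²) = 14932.1 km
Excess = (14932.1 − 14267.4) / 14267.4 = 664.7 / 14267.4 = 4.66% ≈ 4.7%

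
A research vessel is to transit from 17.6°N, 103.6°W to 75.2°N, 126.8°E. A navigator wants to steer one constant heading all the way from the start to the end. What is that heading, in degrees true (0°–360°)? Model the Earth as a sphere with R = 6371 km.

Meridional parts: M(φ₁)=+0.3121, M(φ₂)=+2.0412 → ΔM = +1.7290;  Δλ = -2.2619 rad
tan C = Δλ / ΔM = -1.3082 → C = 307.39°

307.4°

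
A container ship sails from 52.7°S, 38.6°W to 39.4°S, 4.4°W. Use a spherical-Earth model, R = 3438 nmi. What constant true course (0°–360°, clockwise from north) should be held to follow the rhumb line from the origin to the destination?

60.6°

Meridional parts: M(φ₁)=-1.0862, M(φ₂)=-0.7493 → ΔM = +0.3369;  Δλ = +0.5969 rad
tan C = Δλ / ΔM = +1.7719 → C = 60.56°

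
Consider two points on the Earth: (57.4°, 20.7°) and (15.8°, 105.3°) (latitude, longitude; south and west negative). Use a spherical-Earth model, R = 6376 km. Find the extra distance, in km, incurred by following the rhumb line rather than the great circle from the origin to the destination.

Great circle: cos σ = sin φ₁ sin φ₂ + cos φ₁ cos φ₂ cos Δλ,  σ = 1.2889 rad → d_gc = 8218.1 km
Rhumb line: Δψ = -0.9502, q = Δφ/Δψ = 0.7641, d_rh = R√(Δφ²+q²Δλ²) = 8554.3 km
Excess = 8554.3 − 8218.1 = 336.2 ≈ 336 km

336 km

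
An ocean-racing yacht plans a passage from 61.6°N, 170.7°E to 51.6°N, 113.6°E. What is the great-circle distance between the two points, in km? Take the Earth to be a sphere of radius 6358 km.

3529 km

Haversine: a = sin²(Δφ/2)+cos φ₁ cos φ₂ sin²(Δλ/2) = 0.07508;  σ = 2·atan2(√a,√(1−a))
σ = 31.805° → d = Rσ = 6358·0.55510 = 3529 km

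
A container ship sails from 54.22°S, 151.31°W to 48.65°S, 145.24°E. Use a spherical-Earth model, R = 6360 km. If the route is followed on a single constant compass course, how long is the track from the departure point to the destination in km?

Rhumb course C = atan2(Δλ, Δψ) with Δψ = ln[tan(π/4+φ₂/2)/tan(π/4+φ₁/2)] = +0.1562, Δλ = -1.1074 → C = 278.03°
d = R·|Δφ| / |cos C| = 6360·0.09721 / 0.13967 = 4427 km

4427 km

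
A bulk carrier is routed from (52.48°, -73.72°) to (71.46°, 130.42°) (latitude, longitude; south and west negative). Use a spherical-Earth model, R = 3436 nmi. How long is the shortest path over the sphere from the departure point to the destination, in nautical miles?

3291 nmi

cos σ = sin φ₁ sin φ₂ + cos φ₁ cos φ₂ cos Δλ
      = sin(52.48°)sin(71.46°) + cos(52.48°)cos(71.46°)cos(-155.86°) = 0.5753
σ = 54.882° → d = Rσ = 3436·0.95787 = 3291 nmi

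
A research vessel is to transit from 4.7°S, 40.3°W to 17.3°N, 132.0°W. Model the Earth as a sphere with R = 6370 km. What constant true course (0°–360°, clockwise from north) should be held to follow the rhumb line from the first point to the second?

Meridional parts: M(φ₁)=-0.0821, M(φ₂)=+0.3066 → ΔM = +0.3888;  Δλ = -1.6005 rad
tan C = Δλ / ΔM = -4.1169 → C = 283.65°

283.7°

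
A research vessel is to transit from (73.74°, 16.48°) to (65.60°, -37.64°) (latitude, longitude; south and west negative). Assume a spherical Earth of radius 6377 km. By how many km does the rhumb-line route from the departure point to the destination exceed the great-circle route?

73 km

Great circle: cos σ = sin φ₁ sin φ₂ + cos φ₁ cos φ₂ cos Δλ,  σ = 0.3421 rad → d_gc = 2181.6 km
Rhumb line: Δψ = -0.4144, q = Δφ/Δψ = 0.3428, d_rh = R√(Δφ²+q²Δλ²) = 2255.0 km
Excess = 2255.0 − 2181.6 = 73.4 ≈ 73 km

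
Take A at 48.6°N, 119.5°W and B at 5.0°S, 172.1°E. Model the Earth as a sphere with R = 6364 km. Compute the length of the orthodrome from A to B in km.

Haversine: a = sin²(Δφ/2)+cos φ₁ cos φ₂ sin²(Δλ/2) = 0.41143;  σ = 2·atan2(√a,√(1−a))
σ = 79.797° → d = Rσ = 6364·1.39271 = 8863 km

8863 km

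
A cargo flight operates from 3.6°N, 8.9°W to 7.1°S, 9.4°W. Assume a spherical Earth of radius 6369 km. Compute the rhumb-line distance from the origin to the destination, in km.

1191 km

Δψ = ln[tan(π/4+φ₂/2)/tan(π/4+φ₁/2)] = -0.1871;  Δφ = -0.1868 rad,  Δλ = -0.0087 rad
q = Δφ/Δψ = 0.9981
d = R·√(Δφ² + q²Δλ²) = 6369·0.18695 = 1191 km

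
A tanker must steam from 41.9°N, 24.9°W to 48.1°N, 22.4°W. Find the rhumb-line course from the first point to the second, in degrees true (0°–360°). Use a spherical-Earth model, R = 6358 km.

Meridional parts: M(φ₁)=+0.8068, M(φ₂)=+0.9601 → ΔM = +0.1533;  Δλ = +0.0436 rad
tan C = Δλ / ΔM = +0.2847 → C = 15.89°

15.9°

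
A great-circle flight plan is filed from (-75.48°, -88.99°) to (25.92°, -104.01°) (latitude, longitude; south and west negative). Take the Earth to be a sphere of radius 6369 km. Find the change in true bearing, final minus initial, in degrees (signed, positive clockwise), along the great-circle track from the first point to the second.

+10.0°

Initial bearing θ₁ = atan2(sin Δλ cos φ₂, cos φ₁ sin φ₂ − sin φ₁ cos φ₂ cos Δλ) = 346.22°
Final bearing θ₂ = (initial bearing from the destination back to the start) + 180° = 356.19°
Δθ = θ₂ − θ₁ = +10.0°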